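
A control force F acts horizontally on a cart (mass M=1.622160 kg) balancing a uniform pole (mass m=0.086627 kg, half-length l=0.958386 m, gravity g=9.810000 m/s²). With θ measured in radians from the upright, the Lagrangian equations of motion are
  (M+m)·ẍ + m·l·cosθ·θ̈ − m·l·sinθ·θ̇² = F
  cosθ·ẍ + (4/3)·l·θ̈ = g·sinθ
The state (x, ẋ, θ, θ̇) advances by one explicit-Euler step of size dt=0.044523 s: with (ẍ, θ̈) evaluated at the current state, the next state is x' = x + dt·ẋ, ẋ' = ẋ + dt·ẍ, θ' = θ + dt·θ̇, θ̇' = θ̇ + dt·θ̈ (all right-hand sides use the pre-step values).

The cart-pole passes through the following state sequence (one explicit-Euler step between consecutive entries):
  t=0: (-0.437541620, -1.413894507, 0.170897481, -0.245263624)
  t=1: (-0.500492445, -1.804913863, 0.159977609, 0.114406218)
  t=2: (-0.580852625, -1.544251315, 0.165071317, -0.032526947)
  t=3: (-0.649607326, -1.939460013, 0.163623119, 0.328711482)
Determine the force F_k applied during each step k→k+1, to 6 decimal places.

step 0→1:
  ẍ = (ẋ'−ẋ)/dt = (-1.804913863−-1.413894507)/0.044523 = -8.782413
  θ̈ = (θ̇'−θ̇)/dt = (0.114406218−-0.245263624)/0.044523 = 8.078293
  sinθ=0.170067, cosθ=0.985433
  F = (M+m)·ẍ + m·l·cosθ·θ̈ − m·l·sinθ·θ̇² = -15.007272 + 0.660907 − 0.000849 = -14.347215
step 1→2:
  ẍ = (ẋ'−ẋ)/dt = (-1.544251315−-1.804913863)/0.044523 = 5.854559
  θ̈ = (θ̇'−θ̇)/dt = (-0.032526947−0.114406218)/0.044523 = -3.300163
  sinθ=0.159296, cosθ=0.987231
  F = (M+m)·ẍ + m·l·cosθ·θ̈ − m·l·sinθ·θ̇² = 10.004195 + -0.270488 − 0.000173 = 9.733534
step 2→3:
  ẍ = (ẋ'−ẋ)/dt = (-1.939460013−-1.544251315)/0.044523 = -8.876506
  θ̈ = (θ̇'−θ̇)/dt = (0.328711482−-0.032526947)/0.044523 = 8.113524
  sinθ=0.164323, cosθ=0.986407
  F = (M+m)·ẍ + m·l·cosθ·θ̈ − m·l·sinθ·θ̇² = -15.168059 + 0.664445 − 0.000014 = -14.503628

F_0 = -14.347215 N
F_1 = 9.733534 N
F_2 = -14.503628 N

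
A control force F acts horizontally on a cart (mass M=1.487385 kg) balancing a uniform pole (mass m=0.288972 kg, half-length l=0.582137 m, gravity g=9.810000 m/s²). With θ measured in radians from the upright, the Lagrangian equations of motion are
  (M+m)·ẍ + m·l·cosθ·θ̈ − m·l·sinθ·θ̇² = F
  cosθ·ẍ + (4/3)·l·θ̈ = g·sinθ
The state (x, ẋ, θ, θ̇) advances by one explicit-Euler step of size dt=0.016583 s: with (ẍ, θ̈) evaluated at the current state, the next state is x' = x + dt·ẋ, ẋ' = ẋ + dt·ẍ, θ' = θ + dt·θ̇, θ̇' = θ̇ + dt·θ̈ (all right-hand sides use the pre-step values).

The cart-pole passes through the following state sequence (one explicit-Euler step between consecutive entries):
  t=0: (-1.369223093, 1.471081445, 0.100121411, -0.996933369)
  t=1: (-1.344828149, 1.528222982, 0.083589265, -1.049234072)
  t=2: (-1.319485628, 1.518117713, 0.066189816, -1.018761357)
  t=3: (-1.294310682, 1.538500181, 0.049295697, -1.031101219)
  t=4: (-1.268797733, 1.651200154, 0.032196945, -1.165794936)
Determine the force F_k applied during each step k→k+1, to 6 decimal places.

step 0→1:
  ẍ = (ẋ'−ẋ)/dt = (1.528222982−1.471081445)/0.016583 = 3.445790
  θ̈ = (θ̇'−θ̇)/dt = (-1.049234072−-0.996933369)/0.016583 = -3.153875
  sinθ=0.099954, cosθ=0.994992
  F = (M+m)·ẍ + m·l·cosθ·θ̈ − m·l·sinθ·θ̇² = 6.120953 + -0.527892 − 0.016711 = 5.576350
step 1→2:
  ẍ = (ẋ'−ẋ)/dt = (1.518117713−1.528222982)/0.016583 = -0.609375
  θ̈ = (θ̇'−θ̇)/dt = (-1.018761357−-1.049234072)/0.016583 = 1.837588
  sinθ=0.083492, cosθ=0.996508
  F = (M+m)·ẍ + m·l·cosθ·θ̈ − m·l·sinθ·θ̇² = -1.082468 + 0.308042 − 0.015462 = -0.789888
step 2→3:
  ẍ = (ẋ'−ẋ)/dt = (1.538500181−1.518117713)/0.016583 = 1.229118
  θ̈ = (θ̇'−θ̇)/dt = (-1.031101219−-1.018761357)/0.016583 = -0.744127
  sinθ=0.066141, cosθ=0.997810
  F = (M+m)·ẍ + m·l·cosθ·θ̈ − m·l·sinθ·θ̇² = 2.183353 + -0.124904 − 0.011548 = 2.046901
step 3→4:
  ẍ = (ẋ'−ẋ)/dt = (1.651200154−1.538500181)/0.016583 = 6.796115
  θ̈ = (θ̇'−θ̇)/dt = (-1.165794936−-1.031101219)/0.016583 = -8.122397
  sinθ=0.049276, cosθ=0.998785
  F = (M+m)·ẍ + m·l·cosθ·θ̈ − m·l·sinθ·θ̇² = 12.072326 + -1.364700 − 0.008813 = 10.698813

F_0 = 5.576350 N
F_1 = -0.789888 N
F_2 = 2.046901 N
F_3 = 10.698813 N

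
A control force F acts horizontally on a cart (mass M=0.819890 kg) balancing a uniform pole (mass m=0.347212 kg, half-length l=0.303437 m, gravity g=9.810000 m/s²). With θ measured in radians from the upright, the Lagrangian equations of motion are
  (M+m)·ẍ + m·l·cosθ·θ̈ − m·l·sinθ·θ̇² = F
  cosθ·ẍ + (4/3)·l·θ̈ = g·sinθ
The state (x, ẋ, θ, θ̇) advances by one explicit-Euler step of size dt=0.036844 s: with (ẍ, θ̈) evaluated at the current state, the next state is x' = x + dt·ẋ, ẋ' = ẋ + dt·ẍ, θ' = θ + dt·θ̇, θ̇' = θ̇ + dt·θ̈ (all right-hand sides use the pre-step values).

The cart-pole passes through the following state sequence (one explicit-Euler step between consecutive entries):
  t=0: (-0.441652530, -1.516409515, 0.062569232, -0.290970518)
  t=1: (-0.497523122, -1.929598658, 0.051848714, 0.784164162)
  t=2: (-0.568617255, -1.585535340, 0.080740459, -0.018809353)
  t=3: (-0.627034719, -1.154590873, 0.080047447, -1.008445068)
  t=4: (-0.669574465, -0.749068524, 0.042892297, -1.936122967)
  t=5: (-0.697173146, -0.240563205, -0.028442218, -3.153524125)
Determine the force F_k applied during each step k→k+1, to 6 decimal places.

F_0 = -10.020713 N
F_1 = 8.602435 N
F_2 = 10.830276 N
F_3 = 10.192865 N
F_4 = 12.612906 N

step 0→1:
  ẍ = (ẋ'−ẋ)/dt = (-1.929598658−-1.516409515)/0.036844 = -11.214557
  θ̈ = (θ̇'−θ̇)/dt = (0.784164162−-0.290970518)/0.036844 = 29.180726
  sinθ=0.062528, cosθ=0.998043
  F = (M+m)·ẍ + m·l·cosθ·θ̈ − m·l·sinθ·θ̇² = -13.088532 + 3.068377 − 0.000558 = -10.020713
step 1→2:
  ẍ = (ẋ'−ẋ)/dt = (-1.585535340−-1.929598658)/0.036844 = 9.338381
  θ̈ = (θ̇'−θ̇)/dt = (-0.018809353−0.784164162)/0.036844 = -21.793875
  sinθ=0.051825, cosθ=0.998656
  F = (M+m)·ẍ + m·l·cosθ·θ̈ − m·l·sinθ·θ̇² = 10.898843 + -2.293051 − 0.003358 = 8.602435
step 2→3:
  ẍ = (ẋ'−ẋ)/dt = (-1.154590873−-1.585535340)/0.036844 = 11.696463
  θ̈ = (θ̇'−θ̇)/dt = (-1.008445068−-0.018809353)/0.036844 = -26.860159
  sinθ=0.080653, cosθ=0.996742
  F = (M+m)·ẍ + m·l·cosθ·θ̈ − m·l·sinθ·θ̇² = 13.650965 + -2.820686 − 0.000003 = 10.830276
step 3→4:
  ẍ = (ẋ'−ẋ)/dt = (-0.749068524−-1.154590873)/0.036844 = 11.006469
  θ̈ = (θ̇'−θ̇)/dt = (-1.936122967−-1.008445068)/0.036844 = -25.178534
  sinθ=0.079962, cosθ=0.996798
  F = (M+m)·ẍ + m·l·cosθ·θ̈ − m·l·sinθ·θ̇² = 12.845672 + -2.644240 − 0.008567 = 10.192865
step 4→5:
  ẍ = (ẋ'−ẋ)/dt = (-0.240563205−-0.749068524)/0.036844 = 13.801577
  θ̈ = (θ̇'−θ̇)/dt = (-3.153524125−-1.936122967)/0.036844 = -33.042046
  sinθ=0.042879, cosθ=0.999080
  F = (M+m)·ẍ + m·l·cosθ·θ̈ − m·l·sinθ·θ̇² = 16.107849 + -3.478008 − 0.016935 = 12.612906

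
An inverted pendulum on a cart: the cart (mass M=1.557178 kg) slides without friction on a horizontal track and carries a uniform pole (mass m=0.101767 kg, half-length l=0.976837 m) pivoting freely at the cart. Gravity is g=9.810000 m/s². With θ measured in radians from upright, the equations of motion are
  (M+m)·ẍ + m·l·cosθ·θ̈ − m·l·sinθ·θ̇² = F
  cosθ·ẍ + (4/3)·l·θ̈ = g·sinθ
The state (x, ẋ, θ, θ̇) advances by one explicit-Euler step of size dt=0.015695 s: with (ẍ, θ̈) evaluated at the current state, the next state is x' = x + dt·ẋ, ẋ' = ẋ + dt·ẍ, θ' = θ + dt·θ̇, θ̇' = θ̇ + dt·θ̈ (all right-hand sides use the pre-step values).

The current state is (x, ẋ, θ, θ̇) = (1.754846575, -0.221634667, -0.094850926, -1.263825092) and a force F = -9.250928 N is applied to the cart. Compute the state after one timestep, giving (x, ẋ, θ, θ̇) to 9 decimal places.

sinθ=-0.094708766, cosθ=0.995505022
temp = (F + m·l·θ̇²·sinθ)/(M+m) = (-9.250928 + -0.015038108)/1.658945 = -5.585457087
θ̈ = (g·sinθ − cosθ·temp)/(l·(4/3 − m·cos²θ/(M+m))) = 3.725681087
ẍ = temp − m·l·θ̈·cosθ/(M+m) = -5.807709364
Euler: x'=1.754846575+0.015695·-0.221634667=1.751368019, ẋ'=-0.221634667+0.015695·-5.807709364=-0.312786665
       θ'=-0.094850926+0.015695·-1.263825092=-0.114686661, θ̇'=-1.263825092+0.015695·3.725681087=-1.205350527

(1.751368019, -0.312786665, -0.114686661, -1.205350527)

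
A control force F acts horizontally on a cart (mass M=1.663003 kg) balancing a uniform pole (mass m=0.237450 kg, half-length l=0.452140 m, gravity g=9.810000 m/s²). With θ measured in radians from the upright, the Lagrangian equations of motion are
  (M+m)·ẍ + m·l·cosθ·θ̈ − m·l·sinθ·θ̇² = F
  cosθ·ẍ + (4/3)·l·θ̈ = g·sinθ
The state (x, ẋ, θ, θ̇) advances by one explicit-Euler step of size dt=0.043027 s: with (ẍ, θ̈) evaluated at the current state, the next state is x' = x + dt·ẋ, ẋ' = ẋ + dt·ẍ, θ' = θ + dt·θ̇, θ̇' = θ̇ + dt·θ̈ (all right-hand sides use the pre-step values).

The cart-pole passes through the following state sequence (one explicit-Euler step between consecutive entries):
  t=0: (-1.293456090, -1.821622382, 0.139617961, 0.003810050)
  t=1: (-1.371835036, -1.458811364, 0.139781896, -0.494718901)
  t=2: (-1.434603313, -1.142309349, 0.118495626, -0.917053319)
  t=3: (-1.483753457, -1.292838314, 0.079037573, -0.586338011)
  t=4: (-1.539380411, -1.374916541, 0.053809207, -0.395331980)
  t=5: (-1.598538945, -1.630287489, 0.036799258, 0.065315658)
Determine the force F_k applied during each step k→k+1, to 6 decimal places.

F_0 = 14.793123 N
F_1 = 12.932341 N
F_2 = -5.839953 N
F_3 = -3.153106 N
F_4 = -10.132602 N

step 0→1:
  ẍ = (ẋ'−ẋ)/dt = (-1.458811364−-1.821622382)/0.043027 = 8.432171
  θ̈ = (θ̇'−θ̇)/dt = (-0.494718901−0.003810050)/0.043027 = -11.586421
  sinθ=0.139165, cosθ=0.990269
  F = (M+m)·ẍ + m·l·cosθ·θ̈ − m·l·sinθ·θ̇² = 16.024945 + -1.231821 − 0.000000 = 14.793123
step 1→2:
  ẍ = (ẋ'−ẋ)/dt = (-1.142309349−-1.458811364)/0.043027 = 7.355893
  θ̈ = (θ̇'−θ̇)/dt = (-0.917053319−-0.494718901)/0.043027 = -9.815567
  sinθ=0.139327, cosθ=0.990246
  F = (M+m)·ẍ + m·l·cosθ·θ̈ − m·l·sinθ·θ̇² = 13.979529 + -1.043527 − 0.003661 = 12.932341
step 2→3:
  ẍ = (ẋ'−ẋ)/dt = (-1.292838314−-1.142309349)/0.043027 = -3.498477
  θ̈ = (θ̇'−θ̇)/dt = (-0.586338011−-0.917053319)/0.043027 = 7.686227
  sinθ=0.118219, cosθ=0.992988
  F = (M+m)·ẍ + m·l·cosθ·θ̈ − m·l·sinθ·θ̇² = -6.648691 + 0.819412 − 0.010674 = -5.839953
step 3→4:
  ẍ = (ẋ'−ẋ)/dt = (-1.374916541−-1.292838314)/0.043027 = -1.907598
  θ̈ = (θ̇'−θ̇)/dt = (-0.395331980−-0.586338011)/0.043027 = 4.439213
  sinθ=0.078955, cosθ=0.996878
  F = (M+m)·ẍ + m·l·cosθ·θ̈ − m·l·sinθ·θ̇² = -3.625301 + 0.475109 − 0.002914 = -3.153106
step 4→5:
  ẍ = (ẋ'−ẋ)/dt = (-1.630287489−-1.374916541)/0.043027 = -5.935133
  θ̈ = (θ̇'−θ̇)/dt = (0.065315658−-0.395331980)/0.043027 = 10.706013
  sinθ=0.053783, cosθ=0.998553
  F = (M+m)·ẍ + m·l·cosθ·θ̈ − m·l·sinθ·θ̇² = -11.279440 + 1.147741 − 0.000902 = -10.132602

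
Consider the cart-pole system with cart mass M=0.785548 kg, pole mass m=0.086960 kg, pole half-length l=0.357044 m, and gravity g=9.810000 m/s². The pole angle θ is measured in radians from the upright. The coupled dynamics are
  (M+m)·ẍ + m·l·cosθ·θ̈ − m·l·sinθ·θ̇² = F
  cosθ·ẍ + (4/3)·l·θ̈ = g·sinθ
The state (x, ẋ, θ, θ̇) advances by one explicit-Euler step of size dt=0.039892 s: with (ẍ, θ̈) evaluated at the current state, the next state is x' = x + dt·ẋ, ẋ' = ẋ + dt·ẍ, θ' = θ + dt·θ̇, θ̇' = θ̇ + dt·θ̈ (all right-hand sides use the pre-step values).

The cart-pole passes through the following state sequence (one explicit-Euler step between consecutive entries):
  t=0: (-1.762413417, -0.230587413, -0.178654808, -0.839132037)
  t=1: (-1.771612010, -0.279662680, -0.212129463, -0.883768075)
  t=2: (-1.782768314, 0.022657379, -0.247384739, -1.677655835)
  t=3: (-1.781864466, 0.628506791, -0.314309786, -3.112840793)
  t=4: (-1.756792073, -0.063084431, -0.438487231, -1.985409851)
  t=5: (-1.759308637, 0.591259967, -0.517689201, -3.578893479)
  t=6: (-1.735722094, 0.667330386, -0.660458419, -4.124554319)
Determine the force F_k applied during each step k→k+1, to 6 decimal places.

step 0→1:
  ẍ = (ẋ'−ẋ)/dt = (-0.279662680−-0.230587413)/0.039892 = -1.230203
  θ̈ = (θ̇'−θ̇)/dt = (-0.883768075−-0.839132037)/0.039892 = -1.118922
  sinθ=-0.177706, cosθ=0.984084
  F = (M+m)·ẍ + m·l·cosθ·θ̈ − m·l·sinθ·θ̇² = -1.073362 + -0.034188 − -0.003885 = -1.103665
step 1→2:
  ẍ = (ẋ'−ẋ)/dt = (0.022657379−-0.279662680)/0.039892 = 7.578463
  θ̈ = (θ̇'−θ̇)/dt = (-1.677655835−-0.883768075)/0.039892 = -19.900927
  sinθ=-0.210542, cosθ=0.977585
  F = (M+m)·ẍ + m·l·cosθ·θ̈ − m·l·sinθ·θ̇² = 6.612270 + -0.604045 − -0.005106 = 6.013331
step 2→3:
  ẍ = (ẋ'−ẋ)/dt = (0.628506791−0.022657379)/0.039892 = 15.187241
  θ̈ = (θ̇'−θ̇)/dt = (-3.112840793−-1.677655835)/0.039892 = -35.976761
  sinθ=-0.244869, cosθ=0.969556
  F = (M+m)·ẍ + m·l·cosθ·θ̈ − m·l·sinθ·θ̇² = 13.250989 + -1.083020 − -0.021398 = 12.189368
step 3→4:
  ẍ = (ẋ'−ẋ)/dt = (-0.063084431−0.628506791)/0.039892 = -17.336589
  θ̈ = (θ̇'−θ̇)/dt = (-1.985409851−-3.112840793)/0.039892 = 28.262081
  sinθ=-0.309160, cosθ=0.951010
  F = (M+m)·ẍ + m·l·cosθ·θ̈ − m·l·sinθ·θ̇² = -15.126313 + 0.834508 − -0.093012 = -14.198793
step 4→5:
  ẍ = (ẋ'−ẋ)/dt = (0.591259967−-0.063084431)/0.039892 = 16.402898
  θ̈ = (θ̇'−θ̇)/dt = (-3.578893479−-1.985409851)/0.039892 = -39.944942
  sinθ=-0.424570, cosθ=0.905395
  F = (M+m)·ẍ + m·l·cosθ·θ̈ − m·l·sinθ·θ̇² = 14.311660 + -1.122900 − -0.051963 = 13.240722
step 5→6:
  ẍ = (ẋ'−ẋ)/dt = (0.667330386−0.591259967)/0.039892 = 1.906909
  θ̈ = (θ̇'−θ̇)/dt = (-4.124554319−-3.578893479)/0.039892 = -13.678453
  sinθ=-0.494873, cosθ=0.868965
  F = (M+m)·ẍ + m·l·cosθ·θ̈ − m·l·sinθ·θ̇² = 1.663793 + -0.369046 − -0.196804 = 1.491551

F_0 = -1.103665 N
F_1 = 6.013331 N
F_2 = 12.189368 N
F_3 = -14.198793 N
F_4 = 13.240722 N
F_5 = 1.491551 N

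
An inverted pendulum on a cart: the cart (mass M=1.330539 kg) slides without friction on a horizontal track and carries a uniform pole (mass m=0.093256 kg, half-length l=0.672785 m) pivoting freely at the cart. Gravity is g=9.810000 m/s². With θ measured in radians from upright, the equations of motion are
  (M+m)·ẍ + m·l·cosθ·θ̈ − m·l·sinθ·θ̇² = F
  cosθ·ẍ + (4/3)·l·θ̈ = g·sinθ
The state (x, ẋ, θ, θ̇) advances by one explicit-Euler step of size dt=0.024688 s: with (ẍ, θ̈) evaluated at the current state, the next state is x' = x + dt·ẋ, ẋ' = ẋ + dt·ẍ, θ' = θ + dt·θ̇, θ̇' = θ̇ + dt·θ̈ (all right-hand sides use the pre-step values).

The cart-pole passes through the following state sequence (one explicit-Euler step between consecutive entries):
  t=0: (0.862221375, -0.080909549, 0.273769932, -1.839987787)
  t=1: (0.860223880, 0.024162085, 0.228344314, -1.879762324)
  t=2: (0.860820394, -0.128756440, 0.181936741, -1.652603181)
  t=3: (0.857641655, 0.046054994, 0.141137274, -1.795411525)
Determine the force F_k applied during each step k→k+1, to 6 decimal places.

F_0 = 5.904897 N
F_1 = -8.306922 N
F_2 = 9.693703 N

step 0→1:
  ẍ = (ẋ'−ẋ)/dt = (0.024162085−-0.080909549)/0.024688 = 4.255980
  θ̈ = (θ̇'−θ̇)/dt = (-1.879762324−-1.839987787)/0.024688 = -1.611088
  sinθ=0.270363, cosθ=0.962758
  F = (M+m)·ẍ + m·l·cosθ·θ̈ − m·l·sinθ·θ̇² = 6.059643 + -0.097317 − 0.057429 = 5.904897
step 1→2:
  ẍ = (ẋ'−ẋ)/dt = (-0.128756440−0.024162085)/0.024688 = -6.194043
  θ̈ = (θ̇'−θ̇)/dt = (-1.652603181−-1.879762324)/0.024688 = 9.201197
  sinθ=0.226365, cosθ=0.974043
  F = (M+m)·ẍ + m·l·cosθ·θ̈ − m·l·sinθ·θ̇² = -8.819047 + 0.562309 − 0.050184 = -8.306922
step 2→3:
  ẍ = (ẋ'−ẋ)/dt = (0.046054994−-0.128756440)/0.024688 = 7.080826
  θ̈ = (θ̇'−θ̇)/dt = (-1.795411525−-1.652603181)/0.024688 = -5.784525
  sinθ=0.180935, cosθ=0.983495
  F = (M+m)·ẍ + m·l·cosθ·θ̈ − m·l·sinθ·θ̇² = 10.081645 + -0.356938 − 0.031004 = 9.693703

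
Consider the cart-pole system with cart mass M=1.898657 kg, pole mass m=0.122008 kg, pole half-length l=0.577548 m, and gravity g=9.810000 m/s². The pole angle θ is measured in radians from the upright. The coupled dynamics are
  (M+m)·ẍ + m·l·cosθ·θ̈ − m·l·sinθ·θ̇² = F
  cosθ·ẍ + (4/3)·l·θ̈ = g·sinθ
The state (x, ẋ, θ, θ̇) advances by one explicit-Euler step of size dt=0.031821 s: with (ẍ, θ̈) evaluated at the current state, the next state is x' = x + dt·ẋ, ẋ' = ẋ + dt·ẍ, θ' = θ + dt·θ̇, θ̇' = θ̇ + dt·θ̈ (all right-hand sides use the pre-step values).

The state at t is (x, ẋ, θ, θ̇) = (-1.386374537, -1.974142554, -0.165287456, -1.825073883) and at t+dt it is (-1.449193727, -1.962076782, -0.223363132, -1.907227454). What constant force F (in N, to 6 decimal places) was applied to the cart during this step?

ẍ = (ẋ'−ẋ)/dt = (-1.962076782−-1.974142554)/0.031821 = 0.379176
θ̈ = (θ̇'−θ̇)/dt = (-1.907227454−-1.825073883)/0.031821 = -2.581741
sinθ=-0.164536, cosθ=0.986371
F = (M+m)·ẍ + m·l·cosθ·θ̈ − m·l·sinθ·θ̇² = 0.766188 + -0.179444 − -0.038619 = 0.625363

F = 0.625363 N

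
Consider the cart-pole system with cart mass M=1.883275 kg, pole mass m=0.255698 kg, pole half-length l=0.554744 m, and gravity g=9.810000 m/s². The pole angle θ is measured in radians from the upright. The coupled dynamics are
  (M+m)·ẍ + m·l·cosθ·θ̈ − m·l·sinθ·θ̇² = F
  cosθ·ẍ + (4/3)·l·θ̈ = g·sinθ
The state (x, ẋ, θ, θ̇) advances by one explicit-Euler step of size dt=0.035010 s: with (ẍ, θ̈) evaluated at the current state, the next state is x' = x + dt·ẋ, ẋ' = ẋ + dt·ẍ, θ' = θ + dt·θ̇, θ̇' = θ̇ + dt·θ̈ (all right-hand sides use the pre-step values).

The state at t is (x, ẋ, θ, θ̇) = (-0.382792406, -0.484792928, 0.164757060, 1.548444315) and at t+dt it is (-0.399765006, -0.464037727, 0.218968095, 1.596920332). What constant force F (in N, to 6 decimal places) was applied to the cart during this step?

F = 1.406026 N

ẍ = (ẋ'−ẋ)/dt = (-0.464037727−-0.484792928)/0.035010 = 0.592836
θ̈ = (θ̇'−θ̇)/dt = (1.596920332−1.548444315)/0.035010 = 1.384633
sinθ=0.164013, cosθ=0.986458
F = (M+m)·ẍ + m·l·cosθ·θ̈ − m·l·sinθ·θ̇² = 1.268061 + 0.193746 − 0.055781 = 1.406026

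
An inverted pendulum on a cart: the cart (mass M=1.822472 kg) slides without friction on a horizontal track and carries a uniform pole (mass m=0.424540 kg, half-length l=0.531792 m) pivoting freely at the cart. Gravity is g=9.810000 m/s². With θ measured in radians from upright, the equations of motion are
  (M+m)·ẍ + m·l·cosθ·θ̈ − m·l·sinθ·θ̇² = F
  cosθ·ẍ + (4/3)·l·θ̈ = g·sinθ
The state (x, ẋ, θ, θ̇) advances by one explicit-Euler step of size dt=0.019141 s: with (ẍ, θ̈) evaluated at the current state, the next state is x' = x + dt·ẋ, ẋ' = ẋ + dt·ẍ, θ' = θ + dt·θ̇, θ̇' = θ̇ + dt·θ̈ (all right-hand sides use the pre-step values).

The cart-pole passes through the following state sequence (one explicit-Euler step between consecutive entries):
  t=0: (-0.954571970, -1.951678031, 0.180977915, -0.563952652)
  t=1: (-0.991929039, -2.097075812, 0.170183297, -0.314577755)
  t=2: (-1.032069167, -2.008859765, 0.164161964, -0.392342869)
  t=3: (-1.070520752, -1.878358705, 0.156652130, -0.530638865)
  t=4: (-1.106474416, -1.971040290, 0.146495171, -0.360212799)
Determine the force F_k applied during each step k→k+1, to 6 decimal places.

step 0→1:
  ẍ = (ẋ'−ẋ)/dt = (-2.097075812−-1.951678031)/0.019141 = -7.596143
  θ̈ = (θ̇'−θ̇)/dt = (-0.314577755−-0.563952652)/0.019141 = 13.028311
  sinθ=0.179992, cosθ=0.983668
  F = (M+m)·ẍ + m·l·cosθ·θ̈ − m·l·sinθ·θ̇² = -17.068625 + 2.893324 − 0.012924 = -14.188225
step 1→2:
  ẍ = (ẋ'−ẋ)/dt = (-2.008859765−-2.097075812)/0.019141 = 4.608748
  θ̈ = (θ̇'−θ̇)/dt = (-0.392342869−-0.314577755)/0.019141 = -4.062751
  sinθ=0.169363, cosθ=0.985554
  F = (M+m)·ẍ + m·l·cosθ·θ̈ − m·l·sinθ·θ̇² = 10.355912 + -0.903984 − 0.003784 = 9.448144
step 2→3:
  ẍ = (ẋ'−ẋ)/dt = (-1.878358705−-2.008859765)/0.019141 = 6.817881
  θ̈ = (θ̇'−θ̇)/dt = (-0.530638865−-0.392342869)/0.019141 = -7.225119
  sinθ=0.163426, cosθ=0.986556
  F = (M+m)·ẍ + m·l·cosθ·θ̈ − m·l·sinθ·θ̇² = 15.319860 + -1.609263 − 0.005680 = 13.704918
step 3→4:
  ẍ = (ẋ'−ẋ)/dt = (-1.971040290−-1.878358705)/0.019141 = -4.842045
  θ̈ = (θ̇'−θ̇)/dt = (-0.360212799−-0.530638865)/0.019141 = 8.903718
  sinθ=0.156012, cosθ=0.987755
  F = (M+m)·ẍ + m·l·cosθ·θ̈ − m·l·sinθ·θ̇² = -10.880133 + 1.985551 − 0.009918 = -8.904500

F_0 = -14.188225 N
F_1 = 9.448144 N
F_2 = 13.704918 N
F_3 = -8.904500 N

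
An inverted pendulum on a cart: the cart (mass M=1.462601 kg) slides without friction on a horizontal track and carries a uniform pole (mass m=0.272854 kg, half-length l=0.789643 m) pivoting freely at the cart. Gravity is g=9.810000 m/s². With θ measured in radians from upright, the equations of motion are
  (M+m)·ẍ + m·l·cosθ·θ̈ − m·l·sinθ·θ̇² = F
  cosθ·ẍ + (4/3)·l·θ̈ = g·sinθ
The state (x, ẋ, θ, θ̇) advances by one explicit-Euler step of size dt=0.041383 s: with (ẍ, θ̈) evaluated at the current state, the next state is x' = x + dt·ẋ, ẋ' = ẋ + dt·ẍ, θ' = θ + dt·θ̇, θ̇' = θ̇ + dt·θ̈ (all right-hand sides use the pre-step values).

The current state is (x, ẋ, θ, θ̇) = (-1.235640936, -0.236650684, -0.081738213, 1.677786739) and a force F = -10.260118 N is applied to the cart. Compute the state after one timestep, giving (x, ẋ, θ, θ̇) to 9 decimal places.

sinθ=-0.081647226, cosθ=0.996661292
temp = (F + m·l·θ̇²·sinθ)/(M+m) = (-10.260118 + -0.049519479)/1.735455 = -5.940596258
θ̈ = (g·sinθ − cosθ·temp)/(l·(4/3 − m·cos²θ/(M+m))) = 5.507920563
ẍ = temp − m·l·θ̈·cosθ/(M+m) = -6.622123182
Euler: x'=-1.235640936+0.041383·-0.236650684=-1.245434251, ẋ'=-0.236650684+0.041383·-6.622123182=-0.510694008
       θ'=-0.081738213+0.041383·1.677786739=-0.012306364, θ̇'=1.677786739+0.041383·5.507920563=1.905721016

(-1.245434251, -0.510694008, -0.012306364, 1.905721016)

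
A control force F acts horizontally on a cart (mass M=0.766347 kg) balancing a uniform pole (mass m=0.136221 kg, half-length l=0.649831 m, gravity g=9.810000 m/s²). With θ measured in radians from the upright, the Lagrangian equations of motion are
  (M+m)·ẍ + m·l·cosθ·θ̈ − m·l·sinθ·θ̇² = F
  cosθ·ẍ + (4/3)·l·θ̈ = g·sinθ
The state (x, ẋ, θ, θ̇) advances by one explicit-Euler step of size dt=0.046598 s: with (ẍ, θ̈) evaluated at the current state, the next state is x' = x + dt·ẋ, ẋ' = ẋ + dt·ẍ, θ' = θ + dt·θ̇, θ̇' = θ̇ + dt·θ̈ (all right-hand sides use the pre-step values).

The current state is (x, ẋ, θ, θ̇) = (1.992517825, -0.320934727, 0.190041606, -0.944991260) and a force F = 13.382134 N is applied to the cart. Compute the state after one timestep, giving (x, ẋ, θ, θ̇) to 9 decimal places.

(1.977562909, 0.444707788, 0.146006903, -1.713083790)

sinθ=0.188899752, cosθ=0.981996377
temp = (F + m·l·θ̇²·sinθ)/(M+m) = (13.382134 + 0.014932463)/0.902568 = 14.843276588
θ̈ = (g·sinθ − cosθ·temp)/(l·(4/3 − m·cos²θ/(M+m))) = -16.483379761
ẍ = temp − m·l·θ̈·cosθ/(M+m) = 16.430802079
Euler: x'=1.992517825+0.046598·-0.320934727=1.977562909, ẋ'=-0.320934727+0.046598·16.430802079=0.444707788
       θ'=0.190041606+0.046598·-0.944991260=0.146006903, θ̇'=-0.944991260+0.046598·-16.483379761=-1.713083790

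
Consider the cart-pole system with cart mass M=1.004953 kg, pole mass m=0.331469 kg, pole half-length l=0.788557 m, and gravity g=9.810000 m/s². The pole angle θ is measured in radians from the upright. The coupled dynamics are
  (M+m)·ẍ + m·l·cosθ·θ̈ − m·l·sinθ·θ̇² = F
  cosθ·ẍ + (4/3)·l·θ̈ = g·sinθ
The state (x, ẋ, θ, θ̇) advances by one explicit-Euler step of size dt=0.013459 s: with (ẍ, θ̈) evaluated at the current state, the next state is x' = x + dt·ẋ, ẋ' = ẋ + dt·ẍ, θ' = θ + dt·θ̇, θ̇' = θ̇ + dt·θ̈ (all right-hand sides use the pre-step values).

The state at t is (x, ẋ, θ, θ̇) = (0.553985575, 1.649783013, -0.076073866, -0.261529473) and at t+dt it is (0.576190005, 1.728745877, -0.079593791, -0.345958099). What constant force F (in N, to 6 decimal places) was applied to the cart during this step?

F = 6.207124 N

ẍ = (ẋ'−ẋ)/dt = (1.728745877−1.649783013)/0.013459 = 5.866919
θ̈ = (θ̇'−θ̇)/dt = (-0.345958099−-0.261529473)/0.013459 = -6.273024
sinθ=-0.076001, cosθ=0.997108
F = (M+m)·ẍ + m·l·cosθ·θ̈ − m·l·sinθ·θ̇² = 7.840680 + -1.634914 − -0.001359 = 6.207124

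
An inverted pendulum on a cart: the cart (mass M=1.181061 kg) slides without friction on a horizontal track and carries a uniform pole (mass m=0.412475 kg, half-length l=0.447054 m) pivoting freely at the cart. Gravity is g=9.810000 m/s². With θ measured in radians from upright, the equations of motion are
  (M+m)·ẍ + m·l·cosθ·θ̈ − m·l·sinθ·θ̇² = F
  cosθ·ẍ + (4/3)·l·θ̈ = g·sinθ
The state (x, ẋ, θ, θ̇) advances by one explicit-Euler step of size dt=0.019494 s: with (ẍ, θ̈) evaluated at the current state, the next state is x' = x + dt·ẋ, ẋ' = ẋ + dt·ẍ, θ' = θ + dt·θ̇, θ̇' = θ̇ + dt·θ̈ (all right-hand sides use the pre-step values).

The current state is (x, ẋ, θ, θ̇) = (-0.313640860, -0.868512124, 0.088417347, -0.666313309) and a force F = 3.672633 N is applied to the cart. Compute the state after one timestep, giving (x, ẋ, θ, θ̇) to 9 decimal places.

(-0.330571635, -0.816800565, 0.075428235, -0.724398557)

sinθ=0.088302190, cosθ=0.996093732
temp = (F + m·l·θ̇²·sinθ)/(M+m) = (3.672633 + 0.007229131)/1.593536 = 2.309243174
θ̈ = (g·sinθ − cosθ·temp)/(l·(4/3 − m·cos²θ/(M+m))) = -2.979647503
ẍ = temp − m·l·θ̈·cosθ/(M+m) = 2.652691049
Euler: x'=-0.313640860+0.019494·-0.868512124=-0.330571635, ẋ'=-0.868512124+0.019494·2.652691049=-0.816800565
       θ'=0.088417347+0.019494·-0.666313309=0.075428235, θ̇'=-0.666313309+0.019494·-2.979647503=-0.724398557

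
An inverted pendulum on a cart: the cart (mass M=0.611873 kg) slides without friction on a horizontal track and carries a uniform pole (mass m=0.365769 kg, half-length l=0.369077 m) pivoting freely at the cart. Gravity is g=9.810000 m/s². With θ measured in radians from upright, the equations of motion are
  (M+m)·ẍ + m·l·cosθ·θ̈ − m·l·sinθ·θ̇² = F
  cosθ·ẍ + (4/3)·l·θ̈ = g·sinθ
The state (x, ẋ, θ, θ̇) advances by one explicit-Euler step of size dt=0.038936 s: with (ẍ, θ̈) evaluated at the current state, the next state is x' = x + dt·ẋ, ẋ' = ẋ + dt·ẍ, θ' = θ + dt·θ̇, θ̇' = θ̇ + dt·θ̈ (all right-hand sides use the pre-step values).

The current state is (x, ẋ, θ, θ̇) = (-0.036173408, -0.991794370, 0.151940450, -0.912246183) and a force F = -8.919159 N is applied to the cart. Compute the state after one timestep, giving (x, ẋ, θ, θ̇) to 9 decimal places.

(-0.074789914, -1.502351347, 0.116421233, 0.230782438)

sinθ=0.151356511, cosθ=0.988479239
temp = (F + m·l·θ̇²·sinθ)/(M+m) = (-8.919159 + 0.017003922)/0.977642 = -9.105741241
θ̈ = (g·sinθ − cosθ·temp)/(l·(4/3 − m·cos²θ/(M+m))) = 29.356601106
ẍ = temp − m·l·θ̈·cosθ/(M+m) = -13.112722860
Euler: x'=-0.036173408+0.038936·-0.991794370=-0.074789914, ẋ'=-0.991794370+0.038936·-13.112722860=-1.502351347
       θ'=0.151940450+0.038936·-0.912246183=0.116421233, θ̇'=-0.912246183+0.038936·29.356601106=0.230782438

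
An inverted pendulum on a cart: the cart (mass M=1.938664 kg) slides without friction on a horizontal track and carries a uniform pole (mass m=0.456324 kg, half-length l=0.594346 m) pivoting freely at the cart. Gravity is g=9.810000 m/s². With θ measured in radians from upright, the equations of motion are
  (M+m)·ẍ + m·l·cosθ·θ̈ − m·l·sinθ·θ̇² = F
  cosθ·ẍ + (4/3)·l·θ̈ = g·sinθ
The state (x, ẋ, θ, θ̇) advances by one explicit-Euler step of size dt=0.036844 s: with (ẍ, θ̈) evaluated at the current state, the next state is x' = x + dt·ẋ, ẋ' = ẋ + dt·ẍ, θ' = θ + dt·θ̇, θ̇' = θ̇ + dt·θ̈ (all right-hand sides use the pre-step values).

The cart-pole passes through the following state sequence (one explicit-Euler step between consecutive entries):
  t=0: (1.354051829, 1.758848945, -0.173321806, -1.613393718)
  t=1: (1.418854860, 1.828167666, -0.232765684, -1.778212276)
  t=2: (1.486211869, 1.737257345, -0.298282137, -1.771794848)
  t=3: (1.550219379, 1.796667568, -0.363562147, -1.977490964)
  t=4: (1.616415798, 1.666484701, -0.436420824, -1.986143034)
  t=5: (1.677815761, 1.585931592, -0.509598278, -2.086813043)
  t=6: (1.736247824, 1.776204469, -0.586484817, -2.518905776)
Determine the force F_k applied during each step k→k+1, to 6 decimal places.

step 0→1:
  ẍ = (ẋ'−ẋ)/dt = (1.828167666−1.758848945)/0.036844 = 1.881411
  θ̈ = (θ̇'−θ̇)/dt = (-1.778212276−-1.613393718)/0.036844 = -4.473417
  sinθ=-0.172455, cosθ=0.985017
  F = (M+m)·ẍ + m·l·cosθ·θ̈ − m·l·sinθ·θ̇² = 4.505958 + -1.195077 − -0.121750 = 3.432631
step 1→2:
  ẍ = (ẋ'−ẋ)/dt = (1.737257345−1.828167666)/0.036844 = -2.467439
  θ̈ = (θ̇'−θ̇)/dt = (-1.771794848−-1.778212276)/0.036844 = 0.174178
  sinθ=-0.230670, cosθ=0.973032
  F = (M+m)·ẍ + m·l·cosθ·θ̈ − m·l·sinθ·θ̇² = -5.909487 + 0.045966 − -0.197820 = -5.665701
step 2→3:
  ẍ = (ẋ'−ẋ)/dt = (1.796667568−1.737257345)/0.036844 = 1.612480
  θ̈ = (θ̇'−θ̇)/dt = (-1.977490964−-1.771794848)/0.036844 = -5.582893
  sinθ=-0.293879, cosθ=0.955843
  F = (M+m)·ẍ + m·l·cosθ·θ̈ − m·l·sinθ·θ̇² = 3.861871 + -1.447300 − -0.250212 = 2.664783
step 3→4:
  ẍ = (ẋ'−ẋ)/dt = (1.666484701−1.796667568)/0.036844 = -3.533353
  θ̈ = (θ̇'−θ̇)/dt = (-1.986143034−-1.977490964)/0.036844 = -0.234830
  sinθ=-0.355606, cosθ=0.934636
  F = (M+m)·ẍ + m·l·cosθ·θ̈ − m·l·sinθ·θ̇² = -8.462339 + -0.059526 − -0.377147 = -8.144718
step 4→5:
  ẍ = (ẋ'−ẋ)/dt = (1.585931592−1.666484701)/0.036844 = -2.186329
  θ̈ = (θ̇'−θ̇)/dt = (-2.086813043−-1.986143034)/0.036844 = -2.732331
  sinθ=-0.422698, cosθ=0.906270
  F = (M+m)·ẍ + m·l·cosθ·θ̈ − m·l·sinθ·θ̇² = -5.236232 + -0.671589 − -0.452235 = -5.455586
step 5→6:
  ẍ = (ẋ'−ẋ)/dt = (1.776204469−1.585931592)/0.036844 = 5.164284
  θ̈ = (θ̇'−θ̇)/dt = (-2.518905776−-2.086813043)/0.036844 = -11.727628
  sinθ=-0.487827, cosθ=0.872941
  F = (M+m)·ẍ + m·l·cosθ·θ̈ − m·l·sinθ·θ̇² = 12.368398 + -2.776563 − -0.576163 = 10.167998

F_0 = 3.432631 N
F_1 = -5.665701 N
F_2 = 2.664783 N
F_3 = -8.144718 N
F_4 = -5.455586 N
F_5 = 10.167998 N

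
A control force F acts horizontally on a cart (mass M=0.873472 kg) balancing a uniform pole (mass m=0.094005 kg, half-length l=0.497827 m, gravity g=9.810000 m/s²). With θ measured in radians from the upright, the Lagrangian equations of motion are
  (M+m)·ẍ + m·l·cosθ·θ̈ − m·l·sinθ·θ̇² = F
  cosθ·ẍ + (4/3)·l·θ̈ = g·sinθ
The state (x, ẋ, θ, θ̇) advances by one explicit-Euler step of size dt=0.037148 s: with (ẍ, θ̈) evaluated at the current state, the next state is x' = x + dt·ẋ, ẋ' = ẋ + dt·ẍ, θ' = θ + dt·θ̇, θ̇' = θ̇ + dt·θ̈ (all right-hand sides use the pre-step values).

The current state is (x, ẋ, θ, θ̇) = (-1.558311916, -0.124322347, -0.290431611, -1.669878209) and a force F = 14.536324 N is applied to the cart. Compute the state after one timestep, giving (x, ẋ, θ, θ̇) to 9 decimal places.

sinθ=-0.286365787, cosθ=0.958120366
temp = (F + m·l·θ̇²·sinθ)/(M+m) = (14.536324 + -0.037369744)/0.967477 = 14.986355495
θ̈ = (g·sinθ − cosθ·temp)/(l·(4/3 − m·cos²θ/(M+m))) = -27.718697087
ẍ = temp − m·l·θ̈·cosθ/(M+m) = 16.270996073
Euler: x'=-1.558311916+0.037148·-0.124322347=-1.562930243, ẋ'=-0.124322347+0.037148·16.270996073=0.480112615
       θ'=-0.290431611+0.037148·-1.669878209=-0.352464247, θ̇'=-1.669878209+0.037148·-27.718697087=-2.699572368

(-1.562930243, 0.480112615, -0.352464247, -2.699572368)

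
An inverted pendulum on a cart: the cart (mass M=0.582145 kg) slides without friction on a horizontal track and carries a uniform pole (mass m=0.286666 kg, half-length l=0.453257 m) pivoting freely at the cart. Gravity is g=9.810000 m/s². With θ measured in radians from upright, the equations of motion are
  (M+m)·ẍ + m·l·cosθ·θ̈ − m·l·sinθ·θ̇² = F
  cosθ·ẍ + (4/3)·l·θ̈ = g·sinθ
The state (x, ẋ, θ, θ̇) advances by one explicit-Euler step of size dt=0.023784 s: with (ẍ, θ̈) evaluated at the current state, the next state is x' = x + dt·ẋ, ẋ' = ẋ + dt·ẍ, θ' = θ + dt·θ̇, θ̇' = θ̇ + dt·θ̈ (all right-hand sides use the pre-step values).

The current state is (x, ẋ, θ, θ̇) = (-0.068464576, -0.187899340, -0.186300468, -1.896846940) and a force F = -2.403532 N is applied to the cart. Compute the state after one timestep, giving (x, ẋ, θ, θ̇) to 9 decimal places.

sinθ=-0.185224655, cosθ=0.982696203
temp = (F + m·l·θ̇²·sinθ)/(M+m) = (-2.403532 + -0.086593257)/0.868811 = -2.866129984
θ̈ = (g·sinθ − cosθ·temp)/(l·(4/3 − m·cos²θ/(M+m))) = 2.173160923
ẍ = temp − m·l·θ̈·cosθ/(M+m) = -3.185509134
Euler: x'=-0.068464576+0.023784·-0.187899340=-0.072933574, ẋ'=-0.187899340+0.023784·-3.185509134=-0.263663489
       θ'=-0.186300468+0.023784·-1.896846940=-0.231415076, θ̇'=-1.896846940+0.023784·2.173160923=-1.845160481

(-0.072933574, -0.263663489, -0.231415076, -1.845160481)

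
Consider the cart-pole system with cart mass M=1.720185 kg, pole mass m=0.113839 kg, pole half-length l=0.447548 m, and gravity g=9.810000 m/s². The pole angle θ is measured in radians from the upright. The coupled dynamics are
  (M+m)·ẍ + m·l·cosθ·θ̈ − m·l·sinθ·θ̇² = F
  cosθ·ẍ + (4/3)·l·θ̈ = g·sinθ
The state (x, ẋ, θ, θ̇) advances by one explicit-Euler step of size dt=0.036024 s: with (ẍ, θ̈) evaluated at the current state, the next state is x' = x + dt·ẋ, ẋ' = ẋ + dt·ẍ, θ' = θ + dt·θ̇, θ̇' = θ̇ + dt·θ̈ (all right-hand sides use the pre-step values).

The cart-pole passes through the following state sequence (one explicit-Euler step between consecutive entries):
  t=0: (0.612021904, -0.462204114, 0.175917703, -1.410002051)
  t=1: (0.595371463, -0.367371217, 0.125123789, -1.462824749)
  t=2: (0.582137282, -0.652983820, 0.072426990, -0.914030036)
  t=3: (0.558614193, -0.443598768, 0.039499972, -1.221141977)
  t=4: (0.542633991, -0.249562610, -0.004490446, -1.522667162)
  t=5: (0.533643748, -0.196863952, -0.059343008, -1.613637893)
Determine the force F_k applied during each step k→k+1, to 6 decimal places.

step 0→1:
  ẍ = (ẋ'−ẋ)/dt = (-0.367371217−-0.462204114)/0.036024 = 2.632492
  θ̈ = (θ̇'−θ̇)/dt = (-1.462824749−-1.410002051)/0.036024 = -1.466320
  sinθ=0.175012, cosθ=0.984566
  F = (M+m)·ẍ + m·l·cosθ·θ̈ − m·l·sinθ·θ̇² = 4.828054 + -0.073554 − 0.017727 = 4.736773
step 1→2:
  ẍ = (ẋ'−ẋ)/dt = (-0.652983820−-0.367371217)/0.036024 = -7.928398
  θ̈ = (θ̇'−θ̇)/dt = (-0.914030036−-1.462824749)/0.036024 = 15.234141
  sinθ=0.124798, cosθ=0.992182
  F = (M+m)·ẍ + m·l·cosθ·θ̈ − m·l·sinθ·θ̇² = -14.540872 + 0.770088 − 0.013606 = -13.784390
step 2→3:
  ẍ = (ẋ'−ẋ)/dt = (-0.443598768−-0.652983820)/0.036024 = 5.812377
  θ̈ = (θ̇'−θ̇)/dt = (-1.221141977−-0.914030036)/0.036024 = -8.525204
  sinθ=0.072364, cosθ=0.997378
  F = (M+m)·ẍ + m·l·cosθ·θ̈ − m·l·sinθ·θ̇² = 10.660038 + -0.433207 − 0.003080 = 10.223751
step 3→4:
  ẍ = (ẋ'−ẋ)/dt = (-0.249562610−-0.443598768)/0.036024 = 5.386302
  θ̈ = (θ̇'−θ̇)/dt = (-1.522667162−-1.221141977)/0.036024 = -8.370120
  sinθ=0.039490, cosθ=0.999220
  F = (M+m)·ẍ + m·l·cosθ·θ̈ − m·l·sinθ·θ̇² = 9.878608 + -0.426112 − 0.003000 = 9.449496
step 4→5:
  ẍ = (ẋ'−ẋ)/dt = (-0.196863952−-0.249562610)/0.036024 = 1.462876
  θ̈ = (θ̇'−θ̇)/dt = (-1.613637893−-1.522667162)/0.036024 = -2.525281
  sinθ=-0.004490, cosθ=0.999990
  F = (M+m)·ẍ + m·l·cosθ·θ̈ − m·l·sinθ·θ̇² = 2.682950 + -0.128658 − -0.000530 = 2.554823

F_0 = 4.736773 N
F_1 = -13.784390 N
F_2 = 10.223751 N
F_3 = 9.449496 N
F_4 = 2.554823 N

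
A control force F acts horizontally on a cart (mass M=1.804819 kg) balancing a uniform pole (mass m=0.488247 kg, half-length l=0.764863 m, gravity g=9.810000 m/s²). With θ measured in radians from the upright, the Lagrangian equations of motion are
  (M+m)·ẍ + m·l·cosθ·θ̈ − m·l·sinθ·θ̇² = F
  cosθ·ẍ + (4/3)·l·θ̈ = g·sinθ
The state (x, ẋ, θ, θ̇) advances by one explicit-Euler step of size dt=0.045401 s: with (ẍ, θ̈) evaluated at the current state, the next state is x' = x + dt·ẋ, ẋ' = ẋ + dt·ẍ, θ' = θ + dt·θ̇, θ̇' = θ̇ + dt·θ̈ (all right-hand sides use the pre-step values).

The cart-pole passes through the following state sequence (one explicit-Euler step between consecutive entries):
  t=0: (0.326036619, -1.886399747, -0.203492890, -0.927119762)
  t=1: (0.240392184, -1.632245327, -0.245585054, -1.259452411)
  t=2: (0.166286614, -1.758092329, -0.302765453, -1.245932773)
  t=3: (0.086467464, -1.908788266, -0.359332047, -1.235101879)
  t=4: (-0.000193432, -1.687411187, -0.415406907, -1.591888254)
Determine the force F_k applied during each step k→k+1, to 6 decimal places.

F_0 = 10.224263 N
F_1 = -6.104263 N
F_2 = -7.353308 N
F_3 = 8.634126 N

step 0→1:
  ẍ = (ẋ'−ẋ)/dt = (-1.632245327−-1.886399747)/0.045401 = 5.597992
  θ̈ = (θ̇'−θ̇)/dt = (-1.259452411−-0.927119762)/0.045401 = -7.319941
  sinθ=-0.202091, cosθ=0.979367
  F = (M+m)·ẍ + m·l·cosθ·θ̈ − m·l·sinθ·θ̇² = 12.836564 + -2.677171 − -0.064870 = 10.224263
step 1→2:
  ẍ = (ẋ'−ẋ)/dt = (-1.758092329−-1.632245327)/0.045401 = -2.771899
  θ̈ = (θ̇'−θ̇)/dt = (-1.245932773−-1.259452411)/0.045401 = 0.297783
  sinθ=-0.243124, cosθ=0.969995
  F = (M+m)·ẍ + m·l·cosθ·θ̈ − m·l·sinθ·θ̇² = -6.356148 + 0.107868 − -0.144017 = -6.104263
step 2→3:
  ẍ = (ẋ'−ẋ)/dt = (-1.908788266−-1.758092329)/0.045401 = -3.319221
  θ̈ = (θ̇'−θ̇)/dt = (-1.235101879−-1.245932773)/0.045401 = 0.238561
  sinθ=-0.298161, cosθ=0.954516
  F = (M+m)·ẍ + m·l·cosθ·θ̈ − m·l·sinθ·θ̇² = -7.611192 + 0.085036 − -0.172848 = -7.353308
step 3→4:
  ẍ = (ẋ'−ẋ)/dt = (-1.687411187−-1.908788266)/0.045401 = 4.876040
  θ̈ = (θ̇'−θ̇)/dt = (-1.591888254−-1.235101879)/0.045401 = -7.858558
  sinθ=-0.351649, cosθ=0.936132
  F = (M+m)·ẍ + m·l·cosθ·θ̈ − m·l·sinθ·θ̇² = 11.181081 + -2.747281 − -0.200326 = 8.634126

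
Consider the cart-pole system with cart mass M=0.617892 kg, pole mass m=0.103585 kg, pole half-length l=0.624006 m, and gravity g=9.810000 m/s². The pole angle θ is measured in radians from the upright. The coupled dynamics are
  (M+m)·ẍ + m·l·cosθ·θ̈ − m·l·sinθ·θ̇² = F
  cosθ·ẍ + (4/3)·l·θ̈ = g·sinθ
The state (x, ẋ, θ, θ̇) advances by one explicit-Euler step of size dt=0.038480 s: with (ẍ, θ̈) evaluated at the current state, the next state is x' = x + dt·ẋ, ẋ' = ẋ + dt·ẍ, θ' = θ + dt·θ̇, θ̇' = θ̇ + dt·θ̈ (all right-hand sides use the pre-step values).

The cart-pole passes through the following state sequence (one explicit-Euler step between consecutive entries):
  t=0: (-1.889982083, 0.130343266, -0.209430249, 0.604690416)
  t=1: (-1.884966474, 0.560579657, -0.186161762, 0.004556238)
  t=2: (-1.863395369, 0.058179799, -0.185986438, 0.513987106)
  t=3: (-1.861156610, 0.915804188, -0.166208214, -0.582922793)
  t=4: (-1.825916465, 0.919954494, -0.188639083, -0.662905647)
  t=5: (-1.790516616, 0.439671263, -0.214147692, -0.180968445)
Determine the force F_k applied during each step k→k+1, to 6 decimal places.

step 0→1:
  ẍ = (ẋ'−ẋ)/dt = (0.560579657−0.130343266)/0.038480 = 11.180779
  θ̈ = (θ̇'−θ̇)/dt = (0.004556238−0.604690416)/0.038480 = -15.596003
  sinθ=-0.207903, cosθ=0.978150
  F = (M+m)·ẍ + m·l·cosθ·θ̈ − m·l·sinθ·θ̇² = 8.066675 + -0.986062 − -0.004914 = 7.085527
step 1→2:
  ẍ = (ẋ'−ẋ)/dt = (0.058179799−0.560579657)/0.038480 = -13.056129
  θ̈ = (θ̇'−θ̇)/dt = (0.513987106−0.004556238)/0.038480 = 13.238848
  sinθ=-0.185088, cosθ=0.982722
  F = (M+m)·ẍ + m·l·cosθ·θ̈ − m·l·sinθ·θ̇² = -9.419697 + 0.840943 − -0.000000 = -8.578754
step 2→3:
  ẍ = (ẋ'−ẋ)/dt = (0.915804188−0.058179799)/0.038480 = 22.287536
  θ̈ = (θ̇'−θ̇)/dt = (-0.582922793−0.513987106)/0.038480 = -28.505975
  sinθ=-0.184916, cosθ=0.982754
  F = (M+m)·ẍ + m·l·cosθ·θ̈ − m·l·sinθ·θ̇² = 16.079945 + -1.810783 − -0.003158 = 14.272319
step 3→4:
  ẍ = (ẋ'−ẋ)/dt = (0.919954494−0.915804188)/0.038480 = 0.107856
  θ̈ = (θ̇'−θ̇)/dt = (-0.662905647−-0.582922793)/0.038480 = -2.078556
  sinθ=-0.165444, cosθ=0.986219
  F = (M+m)·ẍ + m·l·cosθ·θ̈ − m·l·sinθ·θ̇² = 0.077816 + -0.132502 − -0.003634 = -0.051052
step 4→5:
  ẍ = (ẋ'−ẋ)/dt = (0.439671263−0.919954494)/0.038480 = -12.481373
  θ̈ = (θ̇'−θ̇)/dt = (-0.180968445−-0.662905647)/0.038480 = 12.524356
  sinθ=-0.187522, cosθ=0.982260
  F = (M+m)·ẍ + m·l·cosθ·θ̈ − m·l·sinθ·θ̇² = -9.005024 + 0.795184 − -0.005327 = -8.204513

F_0 = 7.085527 N
F_1 = -8.578754 N
F_2 = 14.272319 N
F_3 = -0.051052 N
F_4 = -8.204513 N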